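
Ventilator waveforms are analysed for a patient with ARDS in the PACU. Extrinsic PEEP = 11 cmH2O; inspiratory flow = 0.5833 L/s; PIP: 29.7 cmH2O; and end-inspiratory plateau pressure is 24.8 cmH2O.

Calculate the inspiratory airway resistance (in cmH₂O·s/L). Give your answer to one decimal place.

8.4

Raw = (PIP − Pplat) / flow = (29.7 − 24.8) / 0.5833 = 4.9 / 0.5833 = 8.4 cmH2O·s/L.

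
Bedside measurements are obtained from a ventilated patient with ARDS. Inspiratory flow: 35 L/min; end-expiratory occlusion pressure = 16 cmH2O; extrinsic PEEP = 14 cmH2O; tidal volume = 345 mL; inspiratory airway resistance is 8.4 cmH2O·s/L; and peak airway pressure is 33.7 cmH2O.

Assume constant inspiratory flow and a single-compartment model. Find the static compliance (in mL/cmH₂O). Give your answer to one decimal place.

Flow: 35 L/min ÷ 60 = 0.5833 L/s.
Total PEEP = 16 cmH2O (set 14 + intrinsic 2); this is the baseline alveolar pressure.
Equation of motion (constant flow): PIP = Vt/C + R·V̇ + PEEP.
Vt/C = PIP − R·V̇ − PEEP = 33.7 − 8.4×0.5833 − 16 = 33.7 − 4.9 − 16 = 12.8 cmH2O.
C = Vt / 12.8 = 345 / 12.8 = 26.953 mL/cmH2O.

27.0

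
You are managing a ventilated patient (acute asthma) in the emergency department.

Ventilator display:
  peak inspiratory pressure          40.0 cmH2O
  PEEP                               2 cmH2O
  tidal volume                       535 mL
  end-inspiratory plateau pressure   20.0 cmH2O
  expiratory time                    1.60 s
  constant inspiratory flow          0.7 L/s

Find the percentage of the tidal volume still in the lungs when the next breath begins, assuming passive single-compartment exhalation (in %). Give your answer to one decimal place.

R = (PIP − Pplat)/V̇ = (40.0 − 20.0) / 0.7 = 20.0/0.7 = 28.571 cmH2O·s/L.
C = Vt/(Pplat − PEEP) = 535.0 / (20.0 − 2) = 535.0/18.0 = 29.722 mL/cmH2O.
τ = R × C = 28.571 × 0.02972 L/cmH2O = 0.8491 s.
Fraction remaining at end-expiration = e^(−Te/τ) = e^(−1.60/0.8491) = 0.1519 → 15.19%.

15.2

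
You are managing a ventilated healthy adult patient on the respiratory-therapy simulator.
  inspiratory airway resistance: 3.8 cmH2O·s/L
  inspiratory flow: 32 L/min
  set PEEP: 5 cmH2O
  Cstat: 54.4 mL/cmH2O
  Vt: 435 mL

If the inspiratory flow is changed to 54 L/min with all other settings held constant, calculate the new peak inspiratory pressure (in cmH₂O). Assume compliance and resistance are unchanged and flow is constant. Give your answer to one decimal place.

Flow: 32 L/min ÷ 60 = 0.5333 L/s.
New flow: 54 L/min ÷ 60 = 0.9 L/s.
PIP = Vt/C + R·V̇ + PEEP (constant-flow equation of motion).
Only the resistive term changes: ΔPIP = R × ΔV̇ = 3.8 × (0.9 − 0.5333) = 3.8 × 0.3667 = 1.393 cmH2O.
Original PIP = 435/54.4 + 3.8×0.5333 + 5 = 15.023 cmH2O; new PIP = 15.023 + (1.393) = 16.416 cmH2O.

16.4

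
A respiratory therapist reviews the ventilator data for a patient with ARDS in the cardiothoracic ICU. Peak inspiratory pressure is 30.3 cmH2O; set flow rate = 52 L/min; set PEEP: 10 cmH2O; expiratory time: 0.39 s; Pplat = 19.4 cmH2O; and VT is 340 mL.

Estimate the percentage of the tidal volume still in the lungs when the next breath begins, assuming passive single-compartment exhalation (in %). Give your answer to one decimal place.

42.4

Flow: 52 L/min ÷ 60 = 0.8667 L/s.
R = (PIP − Pplat)/V̇ = (30.3 − 19.4) / 0.8667 = 10.9/0.8667 = 12.576 cmH2O·s/L.
C = Vt/(Pplat − PEEP) = 340.0 / (19.4 − 10) = 340.0/9.4 = 36.17 mL/cmH2O.
τ = R × C = 12.576 × 0.03617 L/cmH2O = 0.4549 s.
Fraction remaining at end-expiration = e^(−Te/τ) = e^(−0.39/0.4549) = 0.4243 → 42.43%.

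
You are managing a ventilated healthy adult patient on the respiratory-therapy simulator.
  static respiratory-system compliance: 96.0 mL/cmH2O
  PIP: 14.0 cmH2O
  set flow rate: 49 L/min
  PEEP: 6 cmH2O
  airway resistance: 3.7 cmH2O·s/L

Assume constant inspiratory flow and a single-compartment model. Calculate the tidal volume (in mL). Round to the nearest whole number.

478

Flow: 49 L/min ÷ 60 = 0.8167 L/s.
Equation of motion (constant flow): PIP = Vt/C + R·V̇ + PEEP.
Vt/C = PIP − R·V̇ − PEEP = 14.0 − 3.022 − 6 = 4.978 cmH2O.
Vt = C × 4.978 = 96.0 × 4.978 = 477.89 mL.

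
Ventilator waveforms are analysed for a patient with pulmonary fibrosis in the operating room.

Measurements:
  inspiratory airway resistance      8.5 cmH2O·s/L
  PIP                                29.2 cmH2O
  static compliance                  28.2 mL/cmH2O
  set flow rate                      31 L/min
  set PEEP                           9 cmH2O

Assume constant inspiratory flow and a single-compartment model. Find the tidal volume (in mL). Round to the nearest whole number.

446

Flow: 31 L/min ÷ 60 = 0.5167 L/s.
Equation of motion (constant flow): PIP = Vt/C + R·V̇ + PEEP.
Vt/C = PIP − R·V̇ − PEEP = 29.2 − 4.392 − 9 = 15.808 cmH2O.
Vt = C × 15.808 = 28.2 × 15.808 = 445.79 mL.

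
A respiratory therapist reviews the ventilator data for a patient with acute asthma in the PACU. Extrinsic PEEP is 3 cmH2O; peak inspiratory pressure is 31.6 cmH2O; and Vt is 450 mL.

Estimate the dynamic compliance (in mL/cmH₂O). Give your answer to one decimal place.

Dynamic compliance = Vt / (PIP − PEEP) = 450 / (31.6 − 3) = 450 / 28.6 = 15.734 mL/cmH2O.

15.7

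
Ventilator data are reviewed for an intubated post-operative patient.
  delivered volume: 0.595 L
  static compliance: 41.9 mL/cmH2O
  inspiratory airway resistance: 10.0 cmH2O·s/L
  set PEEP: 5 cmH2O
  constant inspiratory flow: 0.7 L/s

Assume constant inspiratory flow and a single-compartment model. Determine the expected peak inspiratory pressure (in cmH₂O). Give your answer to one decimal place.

26.2

Equation of motion (constant flow): PIP = Vt/C + R·V̇ + PEEP.
PIP = 595/41.9 + 10.0×0.7 + 5 = 14.2 + 7.0 + 5 = 26.2 cmH2O.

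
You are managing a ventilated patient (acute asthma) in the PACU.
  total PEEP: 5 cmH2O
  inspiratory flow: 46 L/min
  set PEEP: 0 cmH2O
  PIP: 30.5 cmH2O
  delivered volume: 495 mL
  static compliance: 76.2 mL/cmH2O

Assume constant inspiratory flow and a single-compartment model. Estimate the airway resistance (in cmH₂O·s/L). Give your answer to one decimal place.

24.8

Flow: 46 L/min ÷ 60 = 0.7667 L/s.
Total PEEP = 5 cmH2O (set 0 + intrinsic 5); this is the baseline alveolar pressure.
Equation of motion (constant flow): PIP = Vt/C + R·V̇ + PEEP.
R·V̇ = PIP − Vt/C − PEEP = 30.5 − 495/76.2 − 5 = 30.5 − 6.496 − 5 = 19.004 cmH2O.
R = 19.004 / 0.7667 = 24.787 cmH2O·s/L.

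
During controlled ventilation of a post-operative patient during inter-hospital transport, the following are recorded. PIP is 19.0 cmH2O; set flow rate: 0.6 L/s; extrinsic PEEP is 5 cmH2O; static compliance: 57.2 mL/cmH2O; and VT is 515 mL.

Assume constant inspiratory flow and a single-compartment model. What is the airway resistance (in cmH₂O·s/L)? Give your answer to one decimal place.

8.3

Equation of motion (constant flow): PIP = Vt/C + R·V̇ + PEEP.
R·V̇ = PIP − Vt/C − PEEP = 19.0 − 515/57.2 − 5 = 19.0 − 9.003 − 5 = 4.997 cmH2O.
R = 4.997 / 0.6 = 8.328 cmH2O·s/L.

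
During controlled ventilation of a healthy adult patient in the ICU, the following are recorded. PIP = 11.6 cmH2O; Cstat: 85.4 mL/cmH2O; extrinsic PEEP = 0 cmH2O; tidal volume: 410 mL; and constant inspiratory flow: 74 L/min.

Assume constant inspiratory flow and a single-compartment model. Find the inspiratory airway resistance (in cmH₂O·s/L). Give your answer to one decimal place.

5.5

Flow: 74 L/min ÷ 60 = 1.2333 L/s.
Equation of motion (constant flow): PIP = Vt/C + R·V̇ + PEEP.
R·V̇ = PIP − Vt/C − PEEP = 11.6 − 410/85.4 − 0 = 11.6 − 4.801 − 0 = 6.799 cmH2O.
R = 6.799 / 1.2333 = 5.513 cmH2O·s/L.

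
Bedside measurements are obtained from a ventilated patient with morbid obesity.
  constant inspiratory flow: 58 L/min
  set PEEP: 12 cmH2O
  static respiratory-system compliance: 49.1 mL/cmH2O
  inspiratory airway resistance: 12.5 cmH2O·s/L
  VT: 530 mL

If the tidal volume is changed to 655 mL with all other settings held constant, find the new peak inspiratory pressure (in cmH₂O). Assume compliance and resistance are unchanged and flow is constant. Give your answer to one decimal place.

Flow: 58 L/min ÷ 60 = 0.9667 L/s.
PIP = Vt/C + R·V̇ + PEEP (constant-flow equation of motion).
Only the elastic term changes: ΔPIP = ΔVt / C = (655 − 530) / 49.1 = 2.546 cmH2O.
Original PIP = 530/49.1 + 12.5×0.9667 + 12 = 34.878 cmH2O; new PIP = 34.878 + (2.546) = 37.424 cmH2O.

37.4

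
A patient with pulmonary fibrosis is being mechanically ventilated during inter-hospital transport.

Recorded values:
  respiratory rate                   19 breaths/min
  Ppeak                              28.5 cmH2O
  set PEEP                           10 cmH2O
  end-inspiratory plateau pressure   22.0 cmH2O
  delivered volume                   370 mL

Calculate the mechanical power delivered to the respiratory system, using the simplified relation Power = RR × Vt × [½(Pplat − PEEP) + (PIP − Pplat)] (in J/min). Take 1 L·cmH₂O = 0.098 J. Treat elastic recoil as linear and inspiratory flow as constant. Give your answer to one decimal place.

Per-breath work = Vt × [½(Pplat−PEEP) + (PIP−Pplat)] = 0.370 × [0.5×12.0 + 6.5] = 0.370 × 12.5 = 4.625 L·cmH2O.
Power = 19 × 4.625 = 87.875 L·cmH2O/min.
× 0.098 J/(L·cmH2O) → 8.612 J/min.

8.6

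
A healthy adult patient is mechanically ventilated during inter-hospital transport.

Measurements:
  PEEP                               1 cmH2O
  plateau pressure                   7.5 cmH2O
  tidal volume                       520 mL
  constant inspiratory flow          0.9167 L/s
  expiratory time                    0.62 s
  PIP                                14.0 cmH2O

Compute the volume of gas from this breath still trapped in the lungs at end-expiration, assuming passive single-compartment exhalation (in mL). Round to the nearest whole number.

174

R = (PIP − Pplat)/V̇ = (14.0 − 7.5) / 0.9167 = 6.5/0.9167 = 7.091 cmH2O·s/L.
C = Vt/(Pplat − PEEP) = 520.0 / (7.5 − 1) = 520.0/6.5 = 80.0 mL/cmH2O.
τ = R × C = 7.091 × 0.08 L/cmH2O = 0.5673 s.
Fraction remaining = e^(−Te/τ) = e^(−0.62/0.5673) = 0.3352.
Trapped volume = 520.0 × 0.3352 = 174.3 mL.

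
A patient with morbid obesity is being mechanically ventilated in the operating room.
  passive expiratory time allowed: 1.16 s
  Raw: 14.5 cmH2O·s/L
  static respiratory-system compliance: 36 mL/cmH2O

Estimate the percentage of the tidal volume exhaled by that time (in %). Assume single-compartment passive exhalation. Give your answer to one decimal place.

τ = R × C = 14.5 × 36 mL/cmH2O = 14.5 × 0.036 L/cmH2O = 0.522 s.
Passive exhalation: V(t)/V₀ = e^(−t/τ) = e^(−1.16/0.522) = 0.1084.
Fraction exhaled = 1 − 0.1084 = 0.8916 → 89.16%.

89.2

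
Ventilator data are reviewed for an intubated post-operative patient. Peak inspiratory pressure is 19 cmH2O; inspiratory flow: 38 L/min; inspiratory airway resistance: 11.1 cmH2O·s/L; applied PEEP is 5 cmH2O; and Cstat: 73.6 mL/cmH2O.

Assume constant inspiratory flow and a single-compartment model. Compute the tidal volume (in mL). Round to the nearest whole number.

Flow: 38 L/min ÷ 60 = 0.6333 L/s.
Equation of motion (constant flow): PIP = Vt/C + R·V̇ + PEEP.
Vt/C = PIP − R·V̇ − PEEP = 19 − 7.03 − 5 = 6.97 cmH2O.
Vt = C × 6.97 = 73.6 × 6.97 = 512.99 mL.

513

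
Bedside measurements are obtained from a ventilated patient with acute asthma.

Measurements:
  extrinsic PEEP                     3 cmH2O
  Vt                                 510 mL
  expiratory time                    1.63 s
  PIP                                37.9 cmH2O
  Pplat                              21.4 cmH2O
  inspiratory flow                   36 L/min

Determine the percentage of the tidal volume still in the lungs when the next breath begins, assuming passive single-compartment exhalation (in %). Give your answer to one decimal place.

Flow: 36 L/min ÷ 60 = 0.6 L/s.
R = (PIP − Pplat)/V̇ = (37.9 − 21.4) / 0.6 = 16.5/0.6 = 27.5 cmH2O·s/L.
C = Vt/(Pplat − PEEP) = 510.0 / (21.4 − 3) = 510.0/18.4 = 27.717 mL/cmH2O.
τ = R × C = 27.5 × 0.02772 L/cmH2O = 0.7623 s.
Fraction remaining at end-expiration = e^(−Te/τ) = e^(−1.63/0.7623) = 0.1179 → 11.79%.

11.8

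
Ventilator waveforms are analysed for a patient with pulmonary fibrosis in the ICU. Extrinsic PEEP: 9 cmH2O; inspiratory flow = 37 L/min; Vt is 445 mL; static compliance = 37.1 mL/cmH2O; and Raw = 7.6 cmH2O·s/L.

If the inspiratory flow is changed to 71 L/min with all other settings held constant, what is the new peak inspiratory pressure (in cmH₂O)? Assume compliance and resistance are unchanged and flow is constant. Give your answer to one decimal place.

Flow: 37 L/min ÷ 60 = 0.6167 L/s.
New flow: 71 L/min ÷ 60 = 1.1833 L/s.
PIP = Vt/C + R·V̇ + PEEP (constant-flow equation of motion).
Only the resistive term changes: ΔPIP = R × ΔV̇ = 7.6 × (1.1833 − 0.6167) = 7.6 × 0.5666 = 4.306 cmH2O.
Original PIP = 445/37.1 + 7.6×0.6167 + 9 = 25.682 cmH2O; new PIP = 25.682 + (4.306) = 29.988 cmH2O.

30.0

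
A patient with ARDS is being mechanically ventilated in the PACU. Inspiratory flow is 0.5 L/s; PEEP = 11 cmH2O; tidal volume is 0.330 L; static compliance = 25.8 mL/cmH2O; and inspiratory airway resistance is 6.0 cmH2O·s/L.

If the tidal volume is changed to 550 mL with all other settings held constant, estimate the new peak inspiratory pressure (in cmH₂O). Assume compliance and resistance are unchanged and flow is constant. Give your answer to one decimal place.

35.3

PIP = Vt/C + R·V̇ + PEEP (constant-flow equation of motion).
Only the elastic term changes: ΔPIP = ΔVt / C = (550 − 330) / 25.8 = 8.527 cmH2O.
Original PIP = 330/25.8 + 6.0×0.5 + 11 = 26.791 cmH2O; new PIP = 26.791 + (8.527) = 35.318 cmH2O.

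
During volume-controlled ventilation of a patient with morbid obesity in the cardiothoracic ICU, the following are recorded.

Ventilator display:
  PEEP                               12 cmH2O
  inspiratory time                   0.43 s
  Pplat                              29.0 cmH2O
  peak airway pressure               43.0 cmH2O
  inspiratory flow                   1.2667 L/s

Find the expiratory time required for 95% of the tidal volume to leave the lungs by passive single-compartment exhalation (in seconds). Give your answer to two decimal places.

1.06

Vt = flow × Ti = 1.2667 L/s × 0.43 s × 1000 mL/L = 544.68 mL.
R = (PIP − Pplat)/V̇ = (43.0 − 29.0) / 1.2667 = 14.0/1.2667 = 11.052 cmH2O·s/L.
C = Vt/(Pplat − PEEP) = 544.68 / (29.0 − 12) = 544.68/17.0 = 32.04 mL/cmH2O.
τ = R × C = 11.052 × 0.03204 L/cmH2O = 0.3541 s.
t = −τ·ln(1 − 0.95) = −0.3541·ln(0.05) = 1.061 s.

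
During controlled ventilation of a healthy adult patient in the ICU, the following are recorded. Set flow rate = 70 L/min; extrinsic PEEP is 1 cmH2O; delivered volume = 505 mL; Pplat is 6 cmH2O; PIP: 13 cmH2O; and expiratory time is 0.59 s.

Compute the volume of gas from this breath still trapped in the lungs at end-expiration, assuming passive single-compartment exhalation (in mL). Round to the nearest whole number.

Flow: 70 L/min ÷ 60 = 1.1667 L/s.
R = (PIP − Pplat)/V̇ = (13 − 6) / 1.1667 = 7.0/1.1667 = 6.0 cmH2O·s/L.
C = Vt/(Pplat − PEEP) = 505.0 / (6 − 1) = 505.0/5.0 = 101.0 mL/cmH2O.
τ = R × C = 6.0 × 0.101 L/cmH2O = 0.606 s.
Fraction remaining = e^(−Te/τ) = e^(−0.59/0.606) = 0.3777.
Trapped volume = 505.0 × 0.3777 = 190.74 mL.

191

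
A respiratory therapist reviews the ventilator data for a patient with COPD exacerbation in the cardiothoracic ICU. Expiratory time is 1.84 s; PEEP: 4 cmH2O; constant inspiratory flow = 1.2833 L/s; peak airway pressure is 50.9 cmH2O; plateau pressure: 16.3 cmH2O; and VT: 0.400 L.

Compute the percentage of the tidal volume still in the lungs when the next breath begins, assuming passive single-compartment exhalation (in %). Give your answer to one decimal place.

R = (PIP − Pplat)/V̇ = (50.9 − 16.3) / 1.2833 = 34.6/1.2833 = 26.962 cmH2O·s/L.
C = Vt/(Pplat − PEEP) = 400.0 / (16.3 − 4) = 400.0/12.3 = 32.52 mL/cmH2O.
τ = R × C = 26.962 × 0.03252 L/cmH2O = 0.8768 s.
Fraction remaining at end-expiration = e^(−Te/τ) = e^(−1.84/0.8768) = 0.1226 → 12.26%.

12.3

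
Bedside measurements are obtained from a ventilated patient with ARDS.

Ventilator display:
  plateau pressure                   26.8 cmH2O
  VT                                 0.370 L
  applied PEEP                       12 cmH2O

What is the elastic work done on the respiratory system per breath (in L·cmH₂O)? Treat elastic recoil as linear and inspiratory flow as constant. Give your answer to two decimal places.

2.74

Elastic work ≈ ½ × (Pplat − PEEP) × Vt = 0.5 × (26.8 − 12) × 0.370 L = 0.5 × 14.8 × 0.370 = 2.738 L·cmH2O.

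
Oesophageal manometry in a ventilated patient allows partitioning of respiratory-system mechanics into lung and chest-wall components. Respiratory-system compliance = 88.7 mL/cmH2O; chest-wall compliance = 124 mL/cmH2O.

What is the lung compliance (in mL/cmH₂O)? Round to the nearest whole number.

1/CL = 1/Crs − 1/Ccw.
1/CL = 1/88.7 − 1/124 = 0.003209.
CL = 311.62 mL/cmH2O.

312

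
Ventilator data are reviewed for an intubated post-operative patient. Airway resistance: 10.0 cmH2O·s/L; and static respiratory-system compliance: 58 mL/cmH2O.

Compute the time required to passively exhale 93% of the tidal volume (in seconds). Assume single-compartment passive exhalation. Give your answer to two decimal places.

1.54

τ = R × C = 10.0 × 58 mL/cmH2O = 10.0 × 0.058 L/cmH2O = 0.58 s.
Exhaled fraction f = 1 − e^(−t/τ) → t = −τ·ln(1 − f) = −0.58·ln(0.07) = 1.542 s.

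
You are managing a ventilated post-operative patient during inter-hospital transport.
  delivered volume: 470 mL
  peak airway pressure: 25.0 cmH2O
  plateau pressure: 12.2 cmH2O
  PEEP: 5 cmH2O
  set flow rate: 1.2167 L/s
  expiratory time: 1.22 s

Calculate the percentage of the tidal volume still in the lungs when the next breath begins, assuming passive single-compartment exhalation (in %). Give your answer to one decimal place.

16.9

R = (PIP − Pplat)/V̇ = (25.0 − 12.2) / 1.2167 = 12.8/1.2167 = 10.52 cmH2O·s/L.
C = Vt/(Pplat − PEEP) = 470.0 / (12.2 − 5) = 470.0/7.2 = 65.278 mL/cmH2O.
τ = R × C = 10.52 × 0.06528 L/cmH2O = 0.6867 s.
Fraction remaining at end-expiration = e^(−Te/τ) = e^(−1.22/0.6867) = 0.1692 → 16.92%.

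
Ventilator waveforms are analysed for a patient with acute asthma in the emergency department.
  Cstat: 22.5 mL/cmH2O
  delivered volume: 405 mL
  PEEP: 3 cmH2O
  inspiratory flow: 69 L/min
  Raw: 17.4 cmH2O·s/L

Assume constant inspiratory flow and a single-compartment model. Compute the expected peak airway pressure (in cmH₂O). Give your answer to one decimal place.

Flow: 69 L/min ÷ 60 = 1.15 L/s.
Equation of motion (constant flow): PIP = Vt/C + R·V̇ + PEEP.
PIP = 405/22.5 + 17.4×1.15 + 3 = 18.0 + 20.01 + 3 = 41.01 cmH2O.

41.0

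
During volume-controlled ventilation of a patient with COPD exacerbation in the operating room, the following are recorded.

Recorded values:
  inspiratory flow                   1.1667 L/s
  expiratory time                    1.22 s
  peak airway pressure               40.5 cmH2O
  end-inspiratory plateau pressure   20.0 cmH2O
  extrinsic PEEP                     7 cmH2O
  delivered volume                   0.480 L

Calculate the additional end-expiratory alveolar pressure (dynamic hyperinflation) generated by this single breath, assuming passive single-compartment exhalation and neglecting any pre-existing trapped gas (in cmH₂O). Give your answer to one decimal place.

R = (PIP − Pplat)/V̇ = (40.5 − 20.0) / 1.1667 = 20.5/1.1667 = 17.571 cmH2O·s/L.
C = Vt/(Pplat − PEEP) = 480.0 / (20.0 − 7) = 480.0/13.0 = 36.923 mL/cmH2O.
τ = R × C = 17.571 × 0.03692 L/cmH2O = 0.6487 s.
Fraction remaining = e^(−Te/τ) = e^(−1.22/0.6487) = 0.1525; trapped volume = 480.0 × 0.1525 = 73.2 mL.
Additional alveolar pressure from trapping ≈ V_trapped / C = 73.2 / 36.923 = 1.983 cmH2O.

2.0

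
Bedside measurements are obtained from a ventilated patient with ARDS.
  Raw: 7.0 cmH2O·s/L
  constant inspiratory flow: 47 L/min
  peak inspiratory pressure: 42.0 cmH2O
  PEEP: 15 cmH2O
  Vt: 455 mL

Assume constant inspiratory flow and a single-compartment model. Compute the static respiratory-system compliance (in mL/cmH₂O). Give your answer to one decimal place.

21.1

Flow: 47 L/min ÷ 60 = 0.7833 L/s.
Equation of motion (constant flow): PIP = Vt/C + R·V̇ + PEEP.
Vt/C = PIP − R·V̇ − PEEP = 42.0 − 7.0×0.7833 − 15 = 42.0 − 5.483 − 15 = 21.517 cmH2O.
C = Vt / 21.517 = 455 / 21.517 = 21.146 mL/cmH2O.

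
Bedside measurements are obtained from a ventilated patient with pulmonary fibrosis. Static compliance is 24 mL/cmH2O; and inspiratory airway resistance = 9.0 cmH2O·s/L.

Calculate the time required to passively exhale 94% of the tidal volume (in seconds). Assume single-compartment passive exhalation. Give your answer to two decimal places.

τ = R × C = 9.0 × 24 mL/cmH2O = 9.0 × 0.024 L/cmH2O = 0.216 s.
Exhaled fraction f = 1 − e^(−t/τ) → t = −τ·ln(1 − f) = −0.216·ln(0.06) = 0.6077 s.

0.61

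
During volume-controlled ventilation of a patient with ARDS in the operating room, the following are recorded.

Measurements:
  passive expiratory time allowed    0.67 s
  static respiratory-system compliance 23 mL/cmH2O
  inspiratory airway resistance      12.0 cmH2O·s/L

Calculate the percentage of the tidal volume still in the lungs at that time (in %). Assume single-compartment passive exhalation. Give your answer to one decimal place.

τ = R × C = 12.0 × 23 mL/cmH2O = 12.0 × 0.023 L/cmH2O = 0.276 s.
Passive exhalation: V(t)/V₀ = e^(−t/τ) = e^(−0.67/0.276) = 0.08825.
Fraction remaining = 0.08825 → 8.825%.

8.8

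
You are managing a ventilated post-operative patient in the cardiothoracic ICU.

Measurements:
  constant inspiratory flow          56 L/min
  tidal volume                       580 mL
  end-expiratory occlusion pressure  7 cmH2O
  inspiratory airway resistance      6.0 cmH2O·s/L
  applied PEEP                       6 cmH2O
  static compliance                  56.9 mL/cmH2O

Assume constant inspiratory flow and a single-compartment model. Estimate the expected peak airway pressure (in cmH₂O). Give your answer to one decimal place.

Flow: 56 L/min ÷ 60 = 0.9333 L/s.
Total PEEP = 7 cmH2O (set 6 + intrinsic 1); this is the baseline alveolar pressure.
Equation of motion (constant flow): PIP = Vt/C + R·V̇ + PEEP.
PIP = 580/56.9 + 6.0×0.9333 + 7 = 10.193 + 5.6 + 7 = 22.793 cmH2O.

22.8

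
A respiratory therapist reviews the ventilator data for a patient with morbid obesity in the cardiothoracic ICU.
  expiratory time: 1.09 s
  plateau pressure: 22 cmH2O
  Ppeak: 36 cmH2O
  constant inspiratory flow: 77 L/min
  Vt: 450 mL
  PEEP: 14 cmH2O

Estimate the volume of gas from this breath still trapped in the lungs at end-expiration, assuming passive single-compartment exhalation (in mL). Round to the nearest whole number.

76

Flow: 77 L/min ÷ 60 = 1.2833 L/s.
R = (PIP − Pplat)/V̇ = (36 − 22) / 1.2833 = 14.0/1.2833 = 10.909 cmH2O·s/L.
C = Vt/(Pplat − PEEP) = 450.0 / (22 − 14) = 450.0/8.0 = 56.25 mL/cmH2O.
τ = R × C = 10.909 × 0.05625 L/cmH2O = 0.6136 s.
Fraction remaining = e^(−Te/τ) = e^(−1.09/0.6136) = 0.1692.
Trapped volume = 450.0 × 0.1692 = 76.14 mL.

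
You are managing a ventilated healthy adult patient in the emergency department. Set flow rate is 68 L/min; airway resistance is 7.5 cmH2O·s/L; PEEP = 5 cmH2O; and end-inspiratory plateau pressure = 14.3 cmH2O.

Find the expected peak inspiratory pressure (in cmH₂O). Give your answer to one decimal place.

Flow: 68 L/min ÷ 60 = 1.1333 L/s.
PIP = Pplat + Raw × flow = 14.3 + 7.5 × 1.1333 = 14.3 + 8.5 = 22.8 cmH2O.

22.8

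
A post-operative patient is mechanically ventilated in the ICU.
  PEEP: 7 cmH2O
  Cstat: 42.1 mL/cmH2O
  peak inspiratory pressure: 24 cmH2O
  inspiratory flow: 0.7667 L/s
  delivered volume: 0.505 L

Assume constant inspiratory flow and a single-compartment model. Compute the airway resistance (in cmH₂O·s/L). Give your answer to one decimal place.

Equation of motion (constant flow): PIP = Vt/C + R·V̇ + PEEP.
R·V̇ = PIP − Vt/C − PEEP = 24 − 505/42.1 − 7 = 24 − 11.995 − 7 = 5.005 cmH2O.
R = 5.005 / 0.7667 = 6.528 cmH2O·s/L.

6.5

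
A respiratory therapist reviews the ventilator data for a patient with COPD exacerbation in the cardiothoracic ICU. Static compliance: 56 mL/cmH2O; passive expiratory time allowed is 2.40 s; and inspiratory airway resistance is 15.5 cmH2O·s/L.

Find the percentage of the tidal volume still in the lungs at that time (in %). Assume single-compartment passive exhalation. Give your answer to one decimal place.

τ = R × C = 15.5 × 56 mL/cmH2O = 15.5 × 0.056 L/cmH2O = 0.868 s.
Passive exhalation: V(t)/V₀ = e^(−t/τ) = e^(−2.40/0.868) = 0.06298.
Fraction remaining = 0.06298 → 6.298%.

6.3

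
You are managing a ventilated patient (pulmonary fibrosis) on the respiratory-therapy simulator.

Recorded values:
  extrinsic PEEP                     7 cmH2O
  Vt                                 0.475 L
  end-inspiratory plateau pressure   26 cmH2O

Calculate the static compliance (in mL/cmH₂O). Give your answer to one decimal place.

25.0

Cstat = Vt / (Pplat − PEEP) = 475 / (26 − 7) = 475 / 19.0 = 25.0 mL/cmH2O.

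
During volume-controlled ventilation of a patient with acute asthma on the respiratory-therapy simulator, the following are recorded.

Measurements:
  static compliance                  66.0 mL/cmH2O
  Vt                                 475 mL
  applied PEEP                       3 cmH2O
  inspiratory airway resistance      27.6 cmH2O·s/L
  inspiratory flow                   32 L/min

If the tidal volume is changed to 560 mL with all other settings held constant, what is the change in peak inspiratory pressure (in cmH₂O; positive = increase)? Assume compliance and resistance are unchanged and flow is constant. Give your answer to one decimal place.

PIP = Vt/C + R·V̇ + PEEP (constant-flow equation of motion).
Only the elastic term changes: ΔPIP = ΔVt / C = (560 − 475) / 66.0 = 1.288 cmH2O.

1.3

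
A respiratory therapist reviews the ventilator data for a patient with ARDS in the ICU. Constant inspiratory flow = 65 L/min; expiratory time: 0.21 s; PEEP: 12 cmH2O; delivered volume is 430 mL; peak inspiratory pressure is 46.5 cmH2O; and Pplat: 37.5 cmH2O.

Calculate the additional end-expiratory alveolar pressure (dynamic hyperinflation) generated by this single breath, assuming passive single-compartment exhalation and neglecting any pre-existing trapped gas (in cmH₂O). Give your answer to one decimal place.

Flow: 65 L/min ÷ 60 = 1.0833 L/s.
R = (PIP − Pplat)/V̇ = (46.5 − 37.5) / 1.0833 = 9.0/1.0833 = 8.308 cmH2O·s/L.
C = Vt/(Pplat − PEEP) = 430.0 / (37.5 − 12) = 430.0/25.5 = 16.863 mL/cmH2O.
τ = R × C = 8.308 × 0.01686 L/cmH2O = 0.1401 s.
Fraction remaining = e^(−Te/τ) = e^(−0.21/0.1401) = 0.2234; trapped volume = 430.0 × 0.2234 = 96.062 mL.
Additional alveolar pressure from trapping ≈ V_trapped / C = 96.062 / 16.863 = 5.697 cmH2O.

5.7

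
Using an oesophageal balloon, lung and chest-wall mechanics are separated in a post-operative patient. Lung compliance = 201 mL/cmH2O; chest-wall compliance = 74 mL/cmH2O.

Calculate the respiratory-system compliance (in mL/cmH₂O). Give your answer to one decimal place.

54.1

Lung and chest wall are elastances in series: 1/Crs = 1/CL + 1/Ccw.
1/Crs = 1/201 + 1/74 = 0.01849.
Crs = 54.083 mL/cmH2O.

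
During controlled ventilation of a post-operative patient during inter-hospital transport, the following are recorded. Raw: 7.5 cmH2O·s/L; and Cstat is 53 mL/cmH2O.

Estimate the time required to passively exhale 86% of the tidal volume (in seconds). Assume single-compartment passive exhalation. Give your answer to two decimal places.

τ = R × C = 7.5 × 53 mL/cmH2O = 7.5 × 0.053 L/cmH2O = 0.3975 s.
Exhaled fraction f = 1 − e^(−t/τ) → t = −τ·ln(1 − f) = −0.3975·ln(0.14) = 0.7815 s.

0.78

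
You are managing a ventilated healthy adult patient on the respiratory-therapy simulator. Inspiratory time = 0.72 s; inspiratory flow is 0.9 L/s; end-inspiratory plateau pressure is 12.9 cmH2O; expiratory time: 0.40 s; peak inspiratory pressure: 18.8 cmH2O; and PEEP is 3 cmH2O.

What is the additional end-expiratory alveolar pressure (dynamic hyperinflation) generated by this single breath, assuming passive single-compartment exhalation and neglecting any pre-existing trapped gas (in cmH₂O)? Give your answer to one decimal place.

3.9

Vt = flow × Ti = 0.9 L/s × 0.72 s × 1000 mL/L = 648.0 mL.
R = (PIP − Pplat)/V̇ = (18.8 − 12.9) / 0.9 = 5.9/0.9 = 6.556 cmH2O·s/L.
C = Vt/(Pplat − PEEP) = 648.0 / (12.9 − 3) = 648.0/9.9 = 65.455 mL/cmH2O.
τ = R × C = 6.556 × 0.06546 L/cmH2O = 0.4292 s.
Fraction remaining = e^(−Te/τ) = e^(−0.40/0.4292) = 0.3938; trapped volume = 648.0 × 0.3938 = 255.18 mL.
Additional alveolar pressure from trapping ≈ V_trapped / C = 255.18 / 65.455 = 3.899 cmH2O.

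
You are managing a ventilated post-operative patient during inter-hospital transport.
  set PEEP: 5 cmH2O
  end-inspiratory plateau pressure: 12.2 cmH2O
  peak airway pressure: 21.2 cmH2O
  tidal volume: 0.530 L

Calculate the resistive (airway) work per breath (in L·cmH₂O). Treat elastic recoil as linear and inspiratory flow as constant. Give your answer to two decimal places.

With constant inspiratory flow the resistive pressure is constant at PIP − Pplat = 21.2 − 12.2 = 9.0 cmH2O, so resistive work = 9.0 × 0.530 = 4.77 L·cmH2O.

4.77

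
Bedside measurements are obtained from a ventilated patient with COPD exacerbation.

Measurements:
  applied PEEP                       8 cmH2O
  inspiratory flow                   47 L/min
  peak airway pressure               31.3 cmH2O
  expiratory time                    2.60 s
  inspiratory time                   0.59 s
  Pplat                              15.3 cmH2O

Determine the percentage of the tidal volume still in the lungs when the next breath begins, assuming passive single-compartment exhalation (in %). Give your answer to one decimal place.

13.4

Flow: 47 L/min ÷ 60 = 0.7833 L/s.
Vt = flow × Ti = 0.7833 L/s × 0.59 s × 1000 mL/L = 462.15 mL.
R = (PIP − Pplat)/V̇ = (31.3 − 15.3) / 0.7833 = 16.0/0.7833 = 20.426 cmH2O·s/L.
C = Vt/(Pplat − PEEP) = 462.15 / (15.3 − 8) = 462.15/7.3 = 63.308 mL/cmH2O.
τ = R × C = 20.426 × 0.06331 L/cmH2O = 1.293 s.
Fraction remaining at end-expiration = e^(−Te/τ) = e^(−2.60/1.293) = 0.1339 → 13.39%.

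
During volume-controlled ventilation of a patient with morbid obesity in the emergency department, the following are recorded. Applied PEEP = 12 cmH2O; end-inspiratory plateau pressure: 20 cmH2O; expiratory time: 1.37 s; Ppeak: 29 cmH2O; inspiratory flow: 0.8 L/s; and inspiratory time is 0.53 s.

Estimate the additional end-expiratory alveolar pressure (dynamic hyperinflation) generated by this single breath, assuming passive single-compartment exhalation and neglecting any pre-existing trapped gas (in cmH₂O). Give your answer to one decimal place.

0.8

Vt = flow × Ti = 0.8 L/s × 0.53 s × 1000 mL/L = 424.0 mL.
R = (PIP − Pplat)/V̇ = (29 − 20) / 0.8 = 9.0/0.8 = 11.25 cmH2O·s/L.
C = Vt/(Pplat − PEEP) = 424.0 / (20 − 12) = 424.0/8.0 = 53.0 mL/cmH2O.
τ = R × C = 11.25 × 0.053 L/cmH2O = 0.5963 s.
Fraction remaining = e^(−Te/τ) = e^(−1.37/0.5963) = 0.1005; trapped volume = 424.0 × 0.1005 = 42.612 mL.
Additional alveolar pressure from trapping ≈ V_trapped / C = 42.612 / 53.0 = 0.804 cmH2O.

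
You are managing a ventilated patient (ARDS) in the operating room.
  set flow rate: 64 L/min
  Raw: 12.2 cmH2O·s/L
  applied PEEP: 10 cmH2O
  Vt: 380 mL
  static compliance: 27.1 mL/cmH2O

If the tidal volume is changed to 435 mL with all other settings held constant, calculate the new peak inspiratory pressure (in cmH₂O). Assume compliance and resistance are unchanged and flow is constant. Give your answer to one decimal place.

39.1

Flow: 64 L/min ÷ 60 = 1.0667 L/s.
PIP = Vt/C + R·V̇ + PEEP (constant-flow equation of motion).
Only the elastic term changes: ΔPIP = ΔVt / C = (435 − 380) / 27.1 = 2.03 cmH2O.
Original PIP = 380/27.1 + 12.2×1.0667 + 10 = 37.036 cmH2O; new PIP = 37.036 + (2.03) = 39.066 cmH2O.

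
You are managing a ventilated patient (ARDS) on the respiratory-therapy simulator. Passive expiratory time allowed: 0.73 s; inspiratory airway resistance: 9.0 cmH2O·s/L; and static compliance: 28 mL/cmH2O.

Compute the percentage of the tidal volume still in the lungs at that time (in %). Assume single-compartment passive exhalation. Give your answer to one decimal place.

τ = R × C = 9.0 × 28 mL/cmH2O = 9.0 × 0.028 L/cmH2O = 0.252 s.
Passive exhalation: V(t)/V₀ = e^(−t/τ) = e^(−0.73/0.252) = 0.0552.
Fraction remaining = 0.0552 → 5.52%.

5.5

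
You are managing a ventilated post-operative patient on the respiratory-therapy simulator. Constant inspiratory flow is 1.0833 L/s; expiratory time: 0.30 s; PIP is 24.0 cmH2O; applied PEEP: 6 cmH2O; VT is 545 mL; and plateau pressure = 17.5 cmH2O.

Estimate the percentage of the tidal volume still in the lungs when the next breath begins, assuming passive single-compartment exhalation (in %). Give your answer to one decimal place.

34.8

R = (PIP − Pplat)/V̇ = (24.0 − 17.5) / 1.0833 = 6.5/1.0833 = 6.0 cmH2O·s/L.
C = Vt/(Pplat − PEEP) = 545.0 / (17.5 − 6) = 545.0/11.5 = 47.391 mL/cmH2O.
τ = R × C = 6.0 × 0.04739 L/cmH2O = 0.2843 s.
Fraction remaining at end-expiration = e^(−Te/τ) = e^(−0.30/0.2843) = 0.3481 → 34.81%.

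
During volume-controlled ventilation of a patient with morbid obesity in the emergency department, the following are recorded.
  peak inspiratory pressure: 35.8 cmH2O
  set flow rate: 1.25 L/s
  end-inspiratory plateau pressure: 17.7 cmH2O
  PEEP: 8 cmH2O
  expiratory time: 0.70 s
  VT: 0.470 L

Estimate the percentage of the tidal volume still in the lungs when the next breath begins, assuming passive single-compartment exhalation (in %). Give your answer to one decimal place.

R = (PIP − Pplat)/V̇ = (35.8 − 17.7) / 1.25 = 18.1/1.25 = 14.48 cmH2O·s/L.
C = Vt/(Pplat − PEEP) = 470.0 / (17.7 − 8) = 470.0/9.7 = 48.454 mL/cmH2O.
τ = R × C = 14.48 × 0.04845 L/cmH2O = 0.7016 s.
Fraction remaining at end-expiration = e^(−Te/τ) = e^(−0.70/0.7016) = 0.3687 → 36.87%.

36.9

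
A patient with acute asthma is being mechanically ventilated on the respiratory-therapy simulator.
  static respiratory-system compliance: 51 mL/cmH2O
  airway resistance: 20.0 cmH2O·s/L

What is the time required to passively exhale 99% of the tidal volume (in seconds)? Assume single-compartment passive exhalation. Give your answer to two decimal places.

4.70

τ = R × C = 20.0 × 51 mL/cmH2O = 20.0 × 0.051 L/cmH2O = 1.02 s.
Exhaled fraction f = 1 − e^(−t/τ) → t = −τ·ln(1 − f) = −1.02·ln(0.01) = 4.697 s.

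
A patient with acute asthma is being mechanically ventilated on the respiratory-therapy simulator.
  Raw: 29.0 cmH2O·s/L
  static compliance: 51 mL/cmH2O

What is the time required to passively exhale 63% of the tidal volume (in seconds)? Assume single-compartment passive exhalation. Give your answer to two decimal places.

τ = R × C = 29.0 × 51 mL/cmH2O = 29.0 × 0.051 L/cmH2O = 1.479 s.
Exhaled fraction f = 1 − e^(−t/τ) → t = −τ·ln(1 − f) = −1.479·ln(0.37) = 1.47 s.

1.47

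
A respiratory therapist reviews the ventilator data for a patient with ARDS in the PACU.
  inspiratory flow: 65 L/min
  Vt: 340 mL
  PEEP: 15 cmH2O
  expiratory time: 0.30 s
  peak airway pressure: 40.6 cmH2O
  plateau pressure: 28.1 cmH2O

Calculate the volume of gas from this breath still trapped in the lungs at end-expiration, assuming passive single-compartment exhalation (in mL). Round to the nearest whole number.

Flow: 65 L/min ÷ 60 = 1.0833 L/s.
R = (PIP − Pplat)/V̇ = (40.6 − 28.1) / 1.0833 = 12.5/1.0833 = 11.539 cmH2O·s/L.
C = Vt/(Pplat − PEEP) = 340.0 / (28.1 − 15) = 340.0/13.1 = 25.954 mL/cmH2O.
τ = R × C = 11.539 × 0.02595 L/cmH2O = 0.2994 s.
Fraction remaining = e^(−Te/τ) = e^(−0.30/0.2994) = 0.3671.
Trapped volume = 340.0 × 0.3671 = 124.81 mL.

125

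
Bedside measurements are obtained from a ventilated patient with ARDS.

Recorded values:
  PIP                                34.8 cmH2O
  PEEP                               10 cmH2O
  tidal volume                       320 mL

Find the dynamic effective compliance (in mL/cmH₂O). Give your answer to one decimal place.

Dynamic compliance = Vt / (PIP − PEEP) = 320 / (34.8 − 10) = 320 / 24.8 = 12.903 mL/cmH2O.

12.9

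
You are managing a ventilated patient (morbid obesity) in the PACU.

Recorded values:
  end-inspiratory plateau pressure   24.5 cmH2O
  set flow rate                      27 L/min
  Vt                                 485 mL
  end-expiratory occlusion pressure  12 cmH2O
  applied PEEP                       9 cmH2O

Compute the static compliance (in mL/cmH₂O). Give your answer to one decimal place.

End-expiratory occlusion gives total PEEP = 12 cmH2O (intrinsic PEEP = 12 − 9 = 3). Use total PEEP for the elastic gradient.
Cstat = Vt / (Pplat − PEEPtotal) = 485 / (24.5 − 12) = 485 / 12.5 = 38.8 mL/cmH2O.

38.8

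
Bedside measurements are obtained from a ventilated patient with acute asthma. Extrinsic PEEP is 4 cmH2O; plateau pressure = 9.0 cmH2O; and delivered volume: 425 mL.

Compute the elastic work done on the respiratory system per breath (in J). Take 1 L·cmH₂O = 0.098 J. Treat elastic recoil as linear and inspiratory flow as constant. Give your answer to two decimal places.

0.10

Elastic work ≈ ½ × (Pplat − PEEP) × Vt = 0.5 × (9.0 − 4) × 0.425 L = 0.5 × 5.0 × 0.425 = 1.063 L·cmH2O.
× 0.098 J/(L·cmH2O) → 0.1042 J.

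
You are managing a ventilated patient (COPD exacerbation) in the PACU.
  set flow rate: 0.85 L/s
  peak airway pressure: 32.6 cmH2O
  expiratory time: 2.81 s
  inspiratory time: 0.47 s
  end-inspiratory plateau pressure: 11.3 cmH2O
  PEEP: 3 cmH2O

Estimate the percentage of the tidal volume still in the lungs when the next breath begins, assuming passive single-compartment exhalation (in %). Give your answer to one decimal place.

9.7

Vt = flow × Ti = 0.85 L/s × 0.47 s × 1000 mL/L = 399.5 mL.
R = (PIP − Pplat)/V̇ = (32.6 − 11.3) / 0.85 = 21.3/0.85 = 25.059 cmH2O·s/L.
C = Vt/(Pplat − PEEP) = 399.5 / (11.3 − 3) = 399.5/8.3 = 48.133 mL/cmH2O.
τ = R × C = 25.059 × 0.04813 L/cmH2O = 1.206 s.
Fraction remaining at end-expiration = e^(−Te/τ) = e^(−2.81/1.206) = 0.09729 → 9.729%.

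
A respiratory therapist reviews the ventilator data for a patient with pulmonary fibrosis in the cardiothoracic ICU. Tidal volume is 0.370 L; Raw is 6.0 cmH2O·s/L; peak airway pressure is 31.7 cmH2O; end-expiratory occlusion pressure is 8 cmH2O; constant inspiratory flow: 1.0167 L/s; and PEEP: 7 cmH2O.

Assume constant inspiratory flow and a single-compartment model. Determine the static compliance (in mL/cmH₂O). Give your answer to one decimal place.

Total PEEP = 8 cmH2O (set 7 + intrinsic 1); this is the baseline alveolar pressure.
Equation of motion (constant flow): PIP = Vt/C + R·V̇ + PEEP.
Vt/C = PIP − R·V̇ − PEEP = 31.7 − 6.0×1.0167 − 8 = 31.7 − 6.1 − 8 = 17.6 cmH2O.
C = Vt / 17.6 = 370 / 17.6 = 21.023 mL/cmH2O.

21.0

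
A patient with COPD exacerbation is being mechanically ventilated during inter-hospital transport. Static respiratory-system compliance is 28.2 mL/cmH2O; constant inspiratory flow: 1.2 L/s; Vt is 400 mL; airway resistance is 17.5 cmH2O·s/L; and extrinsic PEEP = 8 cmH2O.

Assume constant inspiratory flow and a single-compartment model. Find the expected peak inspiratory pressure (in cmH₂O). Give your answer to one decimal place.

43.2

Equation of motion (constant flow): PIP = Vt/C + R·V̇ + PEEP.
PIP = 400/28.2 + 17.5×1.2 + 8 = 14.184 + 21.0 + 8 = 43.184 cmH2O.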